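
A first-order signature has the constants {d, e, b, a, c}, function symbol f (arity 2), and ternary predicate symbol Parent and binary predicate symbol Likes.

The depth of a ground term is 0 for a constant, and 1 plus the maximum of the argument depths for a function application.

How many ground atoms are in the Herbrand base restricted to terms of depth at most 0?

First count ground terms of depth ≤ 0.
Count level by level. With function symbols f/2, the terms of depth ≤ k are the 5 constants together with each function applied to depth-≤(k−1) tuples, so N_k = 5 + N_{k-1}^2.
N_0 = 5
So |H| = 5.
A ground atom is a predicate applied to a tuple of terms from H, so the count is the sum over predicates of |H|^arity:
  Parent: 5^3 = 125;  Likes: 5^2 = 25
Total ground atoms: 125 + 25 = 150.

150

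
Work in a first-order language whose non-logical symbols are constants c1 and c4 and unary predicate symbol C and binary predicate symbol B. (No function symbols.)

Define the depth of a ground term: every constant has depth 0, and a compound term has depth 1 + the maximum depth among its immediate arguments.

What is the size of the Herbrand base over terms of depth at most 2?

6

First count ground terms of depth ≤ 2.
With no function symbols every ground term is a constant, so there are exactly 2 ground terms at every depth bound.
N_0 = 2
N_1 = 2
N_2 = 2
So |H| = 2.
A ground atom is a predicate applied to a tuple of terms from H, so the count is the sum over predicates of |H|^arity:
  C: 2;  B: 2^2 = 4
Total ground atoms: 2 + 4 = 6.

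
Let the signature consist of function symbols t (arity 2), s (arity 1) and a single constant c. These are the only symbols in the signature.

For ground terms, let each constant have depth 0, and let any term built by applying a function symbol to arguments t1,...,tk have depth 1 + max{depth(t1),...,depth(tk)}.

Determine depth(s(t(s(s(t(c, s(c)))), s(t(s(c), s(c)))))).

depth(s(c)) = 1 + depth(c) = 1 + 0 = 1
depth(t(c, s(c))) = 1 + max(0, 1) = 2
depth(s(t(c, s(c)))) = 1 + depth(t(c, s(c))) = 1 + 2 = 3
depth(s(s(t(c, s(c))))) = 1 + depth(s(t(c, s(c)))) = 1 + 3 = 4
depth(t(s(c), s(c))) = 1 + max(1, 1) = 2
depth(s(t(s(c), s(c)))) = 1 + depth(t(s(c), s(c))) = 1 + 2 = 3
depth(t(s(s(t(c, s(c)))), s(t(s(c), s(c))))) = 1 + max(4, 3) = 5
depth(s(t(s(s(t(c, s(c)))), s(t(s(c), s(c)))))) = 1 + depth(t(s(s(t(c, s(c)))), s(t(s(c), s(c))))) = 1 + 5 = 6

6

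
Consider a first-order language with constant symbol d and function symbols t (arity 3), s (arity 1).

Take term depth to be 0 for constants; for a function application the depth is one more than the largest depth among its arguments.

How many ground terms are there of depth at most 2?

31

Write N_k for the number of ground terms of depth ≤ k. A term of depth ≤ k is either a constant or a function symbol applied to arguments of depth ≤ k−1, so N_k = 1 + N_{k-1}^3 + N_{k-1}.
N_0 = 1
N_1 = 1 + 1^3 + 1 = 3
N_2 = 1 + 3^3 + 3 = 31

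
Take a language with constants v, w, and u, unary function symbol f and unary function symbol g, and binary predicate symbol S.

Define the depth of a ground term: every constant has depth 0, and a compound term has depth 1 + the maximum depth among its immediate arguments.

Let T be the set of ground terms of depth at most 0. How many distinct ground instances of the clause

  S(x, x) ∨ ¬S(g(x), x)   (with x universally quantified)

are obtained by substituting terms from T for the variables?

3

Ground terms of depth ≤ 0:
  Write N_k for the number of ground terms of depth ≤ k. A term of depth ≤ k is either a constant or a function symbol applied to arguments of depth ≤ k−1, so N_k = 3 + N_{k-1} + N_{k-1}.
  N_0 = 3
So there are 3 ground terms available for substitution.
The clause has 1 distinct variable (x), which appears in the body. In the free term algebra distinct substitutions yield syntactically distinct ground instances.
Number of ground instances = 3.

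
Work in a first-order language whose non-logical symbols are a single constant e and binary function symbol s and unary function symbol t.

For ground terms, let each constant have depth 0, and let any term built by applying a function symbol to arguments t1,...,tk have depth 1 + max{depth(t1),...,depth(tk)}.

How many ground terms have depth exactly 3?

Let N_k count ground terms of depth at most k. Each non-constant term of depth ≤ k is some function symbol applied to depth-≤(k−1) arguments, giving N_k = 1 + N_{k-1}^2 + N_{k-1}.
N_0 = 1
N_1 = 1 + 1^2 + 1 = 3
N_2 = 1 + 3^2 + 3 = 13
N_3 = 1 + 13^2 + 13 = 183
Terms of depth exactly 3: N_3 − N_2 = 183 − 13 = 170.

170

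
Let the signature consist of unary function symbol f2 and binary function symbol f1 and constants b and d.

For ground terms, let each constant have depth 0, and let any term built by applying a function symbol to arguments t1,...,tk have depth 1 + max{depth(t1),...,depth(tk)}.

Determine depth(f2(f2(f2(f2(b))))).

depth(f2(b)) = 1 + depth(b) = 1 + 0 = 1
depth(f2(f2(b))) = 1 + depth(f2(b)) = 1 + 1 = 2
depth(f2(f2(f2(b)))) = 1 + depth(f2(f2(b))) = 1 + 2 = 3
depth(f2(f2(f2(f2(b))))) = 1 + depth(f2(f2(f2(b)))) = 1 + 3 = 4

4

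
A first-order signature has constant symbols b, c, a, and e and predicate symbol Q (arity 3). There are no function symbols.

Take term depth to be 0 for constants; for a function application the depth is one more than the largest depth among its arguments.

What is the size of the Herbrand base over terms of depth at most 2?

64

First count ground terms of depth ≤ 2.
With no function symbols every ground term is a constant, so there are exactly 4 ground terms at every depth bound.
N_0 = 4
N_1 = 4
N_2 = 4
So |H| = 4.
For each predicate symbol, the number of ground atoms is |H| raised to its arity; summing:
  Q: 4^3 = 64
Total ground atoms: 64.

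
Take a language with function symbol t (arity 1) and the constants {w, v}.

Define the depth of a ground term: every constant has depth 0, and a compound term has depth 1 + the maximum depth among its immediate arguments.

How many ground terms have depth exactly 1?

2

Write N_k for the number of ground terms of depth ≤ k. A term of depth ≤ k is either a constant or a function symbol applied to arguments of depth ≤ k−1, so N_k = 2 + N_{k-1}.
N_0 = 2
N_1 = 2 + 2 = 4
Terms of depth exactly 1: N_1 − N_0 = 4 − 2 = 2.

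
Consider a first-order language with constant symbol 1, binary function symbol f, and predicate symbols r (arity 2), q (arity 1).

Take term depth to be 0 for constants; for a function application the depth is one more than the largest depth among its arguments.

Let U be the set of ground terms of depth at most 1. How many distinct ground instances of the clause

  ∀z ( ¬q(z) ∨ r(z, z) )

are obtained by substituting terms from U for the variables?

2

Ground terms of depth ≤ 1:
  Count level by level. With function symbols f/2, the terms of depth ≤ k are the 1 constant together with each function applied to depth-≤(k−1) tuples, so N_k = 1 + N_{k-1}^2.
  N_0 = 1
  N_1 = 1 + 1^2 = 2
  Explicitly: 1, f(1, 1).
So there are 2 ground terms available for substitution.
The clause has 1 distinct variable (z), which appears in the body. In the free term algebra distinct substitutions yield syntactically distinct ground instances.
Number of ground instances = 2.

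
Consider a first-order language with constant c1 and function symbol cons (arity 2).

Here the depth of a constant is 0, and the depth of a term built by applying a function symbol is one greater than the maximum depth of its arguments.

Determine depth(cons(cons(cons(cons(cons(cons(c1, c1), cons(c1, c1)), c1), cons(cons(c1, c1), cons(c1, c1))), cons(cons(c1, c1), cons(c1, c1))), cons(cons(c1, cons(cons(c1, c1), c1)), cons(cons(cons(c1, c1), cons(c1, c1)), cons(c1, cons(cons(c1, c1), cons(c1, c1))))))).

6

depth(cons(c1, c1)) = 1 + max(0, 0) = 1
depth(cons(cons(c1, c1), cons(c1, c1))) = 1 + max(1, 1) = 2
depth(cons(cons(cons(c1, c1), cons(c1, c1)), c1)) = 1 + max(2, 0) = 3
depth(cons(cons(cons(cons(c1, c1), cons(c1, c1)), c1), cons(cons(c1, c1), cons(c1, c1)))) = 1 + max(3, 2) = 4
depth(cons(cons(cons(cons(cons(c1, c1), cons(c1, c1)), c1), cons(cons(c1, c1), cons(c1, c1))), cons(cons(c1, c1), cons(c1, c1)))) = 1 + max(4, 2) = 5
depth(cons(cons(c1, c1), c1)) = 1 + max(1, 0) = 2
depth(cons(c1, cons(cons(c1, c1), c1))) = 1 + max(0, 2) = 3
depth(cons(c1, cons(cons(c1, c1), cons(c1, c1)))) = 1 + max(0, 2) = 3
depth(cons(cons(cons(c1, c1), cons(c1, c1)), cons(c1, cons(cons(c1, c1), cons(c1, c1))))) = 1 + max(2, 3) = 4
depth(cons(cons(c1, cons(cons(c1, c1), c1)), cons(cons(cons(c1, c1), cons(c1, c1)), cons(c1, cons(cons(c1, c1), cons(c1, c1)))))) = 1 + max(3, 4) = 5
depth(cons(cons(cons(cons(cons(cons(c1, c1), cons(c1, c1)), c1), cons(cons(c1, c1), cons(c1, c1))), cons(cons(c1, c1), cons(c1, c1))), cons(cons(c1, cons(cons(c1, c1), c1)), cons(cons(cons(c1, c1), cons(c1, c1)), cons(c1, cons(cons(c1, c1), cons(c1, c1))))))) = 1 + max(5, 5) = 6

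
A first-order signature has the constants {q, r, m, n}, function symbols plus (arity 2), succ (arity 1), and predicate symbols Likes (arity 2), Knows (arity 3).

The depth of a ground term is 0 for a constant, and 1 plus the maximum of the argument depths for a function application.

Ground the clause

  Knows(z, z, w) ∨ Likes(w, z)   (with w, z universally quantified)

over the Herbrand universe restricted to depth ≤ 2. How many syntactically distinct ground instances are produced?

364816

Ground terms of depth ≤ 2:
  Write N_k for the number of ground terms of depth ≤ k. A term of depth ≤ k is either a constant or a function symbol applied to arguments of depth ≤ k−1, so N_k = 4 + N_{k-1}^2 + N_{k-1}.
  N_0 = 4
  N_1 = 4 + 4^2 + 4 = 24
  N_2 = 4 + 24^2 + 24 = 604
So there are 604 ground terms available for substitution.
There are 2 variables to instantiate (w, z), each occurring in at least one literal, so different choices give different ground instances.
Number of ground instances = 604^2 = 364816.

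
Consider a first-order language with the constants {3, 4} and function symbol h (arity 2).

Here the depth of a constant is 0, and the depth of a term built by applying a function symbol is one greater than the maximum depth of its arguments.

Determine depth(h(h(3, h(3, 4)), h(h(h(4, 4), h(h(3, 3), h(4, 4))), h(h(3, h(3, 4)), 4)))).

depth(h(3, 4)) = 1 + max(0, 0) = 1
depth(h(3, h(3, 4))) = 1 + max(0, 1) = 2
depth(h(4, 4)) = 1 + max(0, 0) = 1
depth(h(3, 3)) = 1 + max(0, 0) = 1
depth(h(h(3, 3), h(4, 4))) = 1 + max(1, 1) = 2
depth(h(h(4, 4), h(h(3, 3), h(4, 4)))) = 1 + max(1, 2) = 3
depth(h(h(3, h(3, 4)), 4)) = 1 + max(2, 0) = 3
depth(h(h(h(4, 4), h(h(3, 3), h(4, 4))), h(h(3, h(3, 4)), 4))) = 1 + max(3, 3) = 4
depth(h(h(3, h(3, 4)), h(h(h(4, 4), h(h(3, 3), h(4, 4))), h(h(3, h(3, 4)), 4)))) = 1 + max(2, 4) = 5

5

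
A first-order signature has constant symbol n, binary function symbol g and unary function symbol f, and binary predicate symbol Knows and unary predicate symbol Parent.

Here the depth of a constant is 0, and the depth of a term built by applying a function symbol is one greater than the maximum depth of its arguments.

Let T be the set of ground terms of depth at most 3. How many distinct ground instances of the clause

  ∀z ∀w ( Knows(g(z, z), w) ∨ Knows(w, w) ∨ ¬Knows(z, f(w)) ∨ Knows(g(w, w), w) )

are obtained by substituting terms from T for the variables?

Ground terms of depth ≤ 3:
  Count level by level. With function symbols g/2, f/1, the terms of depth ≤ k are the 1 constant together with each function applied to depth-≤(k−1) tuples, so N_k = 1 + N_{k-1}^2 + N_{k-1}.
  N_0 = 1
  N_1 = 1 + 1^2 + 1 = 3
  N_2 = 1 + 3^2 + 3 = 13
  N_3 = 1 + 13^2 + 13 = 183
So there are 183 ground terms available for substitution.
The body mentions every one of the 2 quantified variables; since ground terms form a free algebra, no two substitutions collapse to the same formula.
Number of ground instances = 183^2 = 33489.

33489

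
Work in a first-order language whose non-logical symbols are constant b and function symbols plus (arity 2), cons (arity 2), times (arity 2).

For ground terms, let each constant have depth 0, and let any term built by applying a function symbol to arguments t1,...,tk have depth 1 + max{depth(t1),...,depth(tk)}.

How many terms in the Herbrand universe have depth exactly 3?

Count level by level. With function symbols plus/2, cons/2, times/2, the terms of depth ≤ k are the 1 constant together with each function applied to depth-≤(k−1) tuples, so N_k = 1 + N_{k-1}^2 + N_{k-1}^2 + N_{k-1}^2.
N_0 = 1
N_1 = 1 + 1^2 + 1^2 + 1^2 = 4
N_2 = 1 + 4^2 + 4^2 + 4^2 = 49
N_3 = 1 + 49^2 + 49^2 + 49^2 = 7204
Terms of depth exactly 3: N_3 − N_2 = 7204 − 49 = 7155.

7155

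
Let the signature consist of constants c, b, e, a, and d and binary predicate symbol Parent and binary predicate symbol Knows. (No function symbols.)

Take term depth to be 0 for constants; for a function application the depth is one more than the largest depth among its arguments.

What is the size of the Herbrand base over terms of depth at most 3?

50

First count ground terms of depth ≤ 3.
With no function symbols every ground term is a constant, so there are exactly 5 ground terms at every depth bound.
N_0 = 5
N_1 = 5
N_2 = 5
N_3 = 5
Explicitly: c, b, e, a, d.
So |H| = 5.
Each predicate of arity r yields |H|^r ground atoms (one per choice of an r-tuple from H):
  Parent: 5^2 = 25;  Knows: 5^2 = 25
Total ground atoms: 25 + 25 = 50.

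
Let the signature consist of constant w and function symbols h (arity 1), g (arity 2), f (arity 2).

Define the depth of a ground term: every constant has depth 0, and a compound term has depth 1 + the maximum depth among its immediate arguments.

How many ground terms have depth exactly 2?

Write N_k for the number of ground terms of depth ≤ k. A term of depth ≤ k is either a constant or a function symbol applied to arguments of depth ≤ k−1, so N_k = 1 + N_{k-1} + N_{k-1}^2 + N_{k-1}^2.
N_0 = 1
N_1 = 1 + 1 + 1^2 + 1^2 = 4
N_2 = 1 + 4 + 4^2 + 4^2 = 37
Terms of depth exactly 2: N_2 − N_1 = 37 − 4 = 33.

33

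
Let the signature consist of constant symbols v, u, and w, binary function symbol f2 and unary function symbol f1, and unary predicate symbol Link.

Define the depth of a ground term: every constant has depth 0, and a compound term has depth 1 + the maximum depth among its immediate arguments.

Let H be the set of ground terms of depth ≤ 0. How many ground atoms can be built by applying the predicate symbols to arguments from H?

3

First count ground terms of depth ≤ 0.
Let N_k count ground terms of depth at most k. Each non-constant term of depth ≤ k is some function symbol applied to depth-≤(k−1) arguments, giving N_k = 3 + N_{k-1}^2 + N_{k-1}.
N_0 = 3
Explicitly: v, u, w.
So |H| = 3.
Ground atoms are formed by filling each argument slot of a predicate with a term from H, so an r-ary predicate gives |H|^r atoms:
  Link: 3
Total ground atoms: 3.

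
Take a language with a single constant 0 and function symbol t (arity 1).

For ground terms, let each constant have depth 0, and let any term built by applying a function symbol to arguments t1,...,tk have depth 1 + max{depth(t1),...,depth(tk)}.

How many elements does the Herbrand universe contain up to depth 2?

If N_k denotes the number of depth-≤k ground terms, the 1 constant gives N_0 = 1, and each function symbol of arity r contributes N_{k-1}^r new terms at level k: N_k = 1 + N_{k-1}.
N_0 = 1
N_1 = 1 + 1 = 2
N_2 = 1 + 2 = 3
Explicitly: 0, t(0), t(t(0)).

3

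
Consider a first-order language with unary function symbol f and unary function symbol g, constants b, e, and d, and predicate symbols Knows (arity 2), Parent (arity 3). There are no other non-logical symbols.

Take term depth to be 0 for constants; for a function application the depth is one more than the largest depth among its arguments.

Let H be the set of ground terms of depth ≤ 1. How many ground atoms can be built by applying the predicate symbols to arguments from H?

First count ground terms of depth ≤ 1.
Write N_k for the number of ground terms of depth ≤ k. A term of depth ≤ k is either a constant or a function symbol applied to arguments of depth ≤ k−1, so N_k = 3 + N_{k-1} + N_{k-1}.
N_0 = 3
N_1 = 3 + 3 + 3 = 9
Explicitly: b, e, d, f(b), f(e), f(d), g(b), g(e), g(d).
So |H| = 9.
Ground atoms are formed by filling each argument slot of a predicate with a term from H, so an r-ary predicate gives |H|^r atoms:
  Knows: 9^2 = 81;  Parent: 9^3 = 729
Total ground atoms: 81 + 729 = 810.

810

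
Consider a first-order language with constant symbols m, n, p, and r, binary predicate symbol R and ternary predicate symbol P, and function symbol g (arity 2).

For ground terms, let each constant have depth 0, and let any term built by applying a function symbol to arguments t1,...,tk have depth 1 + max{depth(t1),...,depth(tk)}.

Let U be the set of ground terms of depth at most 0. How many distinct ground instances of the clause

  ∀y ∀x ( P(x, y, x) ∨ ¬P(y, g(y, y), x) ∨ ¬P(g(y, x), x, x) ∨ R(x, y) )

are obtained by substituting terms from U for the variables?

16

Ground terms of depth ≤ 0:
  Let N_k = |{terms of depth ≤ k}|. Then N_0 = 4 and N_k = 4 + N_{k-1}^2 for k ≥ 1 (one summand per function symbol, arity giving the exponent).
  N_0 = 4
So there are 4 ground terms available for substitution.
Each of y, x ranges independently over the available ground terms, and distinct assignments produce distinct instances.
Number of ground instances = 4^2 = 16.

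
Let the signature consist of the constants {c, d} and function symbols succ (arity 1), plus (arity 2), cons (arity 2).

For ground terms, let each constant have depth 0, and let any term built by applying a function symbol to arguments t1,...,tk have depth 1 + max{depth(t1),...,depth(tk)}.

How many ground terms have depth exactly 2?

290

Count level by level. With function symbols succ/1, plus/2, cons/2, the terms of depth ≤ k are the 2 constants together with each function applied to depth-≤(k−1) tuples, so N_k = 2 + N_{k-1} + N_{k-1}^2 + N_{k-1}^2.
N_0 = 2
N_1 = 2 + 2 + 2^2 + 2^2 = 12
N_2 = 2 + 12 + 12^2 + 12^2 = 302
Terms of depth exactly 2: N_2 − N_1 = 302 − 12 = 290.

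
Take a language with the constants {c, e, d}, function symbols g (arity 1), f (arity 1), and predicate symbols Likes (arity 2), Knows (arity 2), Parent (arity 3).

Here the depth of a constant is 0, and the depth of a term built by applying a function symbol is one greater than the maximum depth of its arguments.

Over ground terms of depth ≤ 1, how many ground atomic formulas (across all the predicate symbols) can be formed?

891

First count ground terms of depth ≤ 1.
Let N_k = |{terms of depth ≤ k}|. Then N_0 = 3 and N_k = 3 + N_{k-1} + N_{k-1} for k ≥ 1 (one summand per function symbol, arity giving the exponent).
N_0 = 3
N_1 = 3 + 3 + 3 = 9
Explicitly: c, e, d, g(c), g(e), g(d), f(c), f(e), f(d).
So |H| = 9.
Each predicate of arity r yields |H|^r ground atoms (one per choice of an r-tuple from H):
  Likes: 9^2 = 81;  Knows: 9^2 = 81;  Parent: 9^3 = 729
Total ground atoms: 81 + 81 + 729 = 891.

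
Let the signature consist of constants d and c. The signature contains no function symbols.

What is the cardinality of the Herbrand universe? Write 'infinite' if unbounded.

There are no function symbols, so every ground term is one of the 2 constants.
The Herbrand universe is {d, c}, which is finite with 2 elements.

2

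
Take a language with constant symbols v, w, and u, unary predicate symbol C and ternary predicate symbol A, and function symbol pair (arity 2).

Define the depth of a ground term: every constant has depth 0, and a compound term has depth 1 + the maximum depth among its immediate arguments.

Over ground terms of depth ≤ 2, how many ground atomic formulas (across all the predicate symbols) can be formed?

3176670

First count ground terms of depth ≤ 2.
If N_k denotes the number of depth-≤k ground terms, the 3 constants give N_0 = 3, and each function symbol of arity r contributes N_{k-1}^r new terms at level k: N_k = 3 + N_{k-1}^2.
N_0 = 3
N_1 = 3 + 3^2 = 12
N_2 = 3 + 12^2 = 147
So |H| = 147.
Each predicate of arity r yields |H|^r ground atoms (one per choice of an r-tuple from H):
  C: 147;  A: 147^3 = 3176523
Total ground atoms: 147 + 3176523 = 3176670.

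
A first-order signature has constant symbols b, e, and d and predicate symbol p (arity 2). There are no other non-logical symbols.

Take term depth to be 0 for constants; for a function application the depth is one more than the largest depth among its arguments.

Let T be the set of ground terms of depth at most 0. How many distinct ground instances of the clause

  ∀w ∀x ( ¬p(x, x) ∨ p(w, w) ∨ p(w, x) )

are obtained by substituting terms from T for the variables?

Ground terms of depth ≤ 0:
  With no function symbols every ground term is a constant, so there are exactly 3 ground terms at every depth bound.
  N_0 = 3
  Explicitly: b, e, d.
So there are 3 ground terms available for substitution.
Each of w, x ranges independently over the available ground terms, and distinct assignments produce distinct instances.
Number of ground instances = 3^2 = 9.

9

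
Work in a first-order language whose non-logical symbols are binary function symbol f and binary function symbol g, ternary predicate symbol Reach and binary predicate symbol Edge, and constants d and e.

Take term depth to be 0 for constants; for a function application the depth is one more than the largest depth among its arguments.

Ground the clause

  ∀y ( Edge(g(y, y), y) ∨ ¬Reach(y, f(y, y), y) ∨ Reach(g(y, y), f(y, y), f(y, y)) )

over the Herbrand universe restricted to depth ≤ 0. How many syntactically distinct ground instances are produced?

Ground terms of depth ≤ 0:
  Count level by level. With function symbols f/2, g/2, the terms of depth ≤ k are the 2 constants together with each function applied to depth-≤(k−1) tuples, so N_k = 2 + N_{k-1}^2 + N_{k-1}^2.
  N_0 = 2
  Explicitly: d, e.
So there are 2 ground terms available for substitution.
There is 1 variable to instantiate (y),  occurring in at least one literal, so different choices give different ground instances.
Number of ground instances = 2.

2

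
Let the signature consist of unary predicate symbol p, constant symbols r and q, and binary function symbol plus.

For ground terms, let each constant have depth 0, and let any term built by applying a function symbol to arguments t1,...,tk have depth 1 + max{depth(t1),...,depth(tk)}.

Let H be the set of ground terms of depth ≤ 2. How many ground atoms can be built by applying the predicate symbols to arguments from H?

38

First count ground terms of depth ≤ 2.
If N_k denotes the number of depth-≤k ground terms, the 2 constants give N_0 = 2, and each function symbol of arity r contributes N_{k-1}^r new terms at level k: N_k = 2 + N_{k-1}^2.
N_0 = 2
N_1 = 2 + 2^2 = 6
N_2 = 2 + 6^2 = 38
So |H| = 38.
Ground atoms are formed by filling each argument slot of a predicate with a term from H, so an r-ary predicate gives |H|^r atoms:
  p: 38
Total ground atoms: 38.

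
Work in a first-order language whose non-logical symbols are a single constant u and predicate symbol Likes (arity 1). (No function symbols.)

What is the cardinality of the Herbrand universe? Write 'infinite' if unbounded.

1

There are no function symbols, so the only ground term is the single constant.
The Herbrand universe is {u}, finite with 1 element.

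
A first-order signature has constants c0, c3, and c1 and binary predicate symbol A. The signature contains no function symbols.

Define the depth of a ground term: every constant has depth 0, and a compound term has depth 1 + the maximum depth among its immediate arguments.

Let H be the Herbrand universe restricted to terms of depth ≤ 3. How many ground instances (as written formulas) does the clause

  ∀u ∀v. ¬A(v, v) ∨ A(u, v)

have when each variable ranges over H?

Ground terms of depth ≤ 3:
  With no function symbols every ground term is a constant, so there are exactly 3 ground terms at every depth bound.
  N_0 = 3
  N_1 = 3
  N_2 = 3
  N_3 = 3
So there are 3 ground terms available for substitution.
The clause has 2 distinct variables (u, v), each appearing in the body. In the free term algebra distinct substitutions yield syntactically distinct ground instances.
Number of ground instances = 3^2 = 9.

9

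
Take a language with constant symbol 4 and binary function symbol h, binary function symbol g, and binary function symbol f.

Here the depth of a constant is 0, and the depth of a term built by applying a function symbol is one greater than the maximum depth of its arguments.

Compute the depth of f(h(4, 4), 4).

2

depth(h(4, 4)) = 1 + max(0, 0) = 1
depth(f(h(4, 4), 4)) = 1 + max(1, 0) = 2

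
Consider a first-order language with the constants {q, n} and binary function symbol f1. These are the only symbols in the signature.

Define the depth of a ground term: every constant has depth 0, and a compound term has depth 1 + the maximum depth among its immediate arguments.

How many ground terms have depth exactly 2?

Count level by level. With function symbols f1/2, the terms of depth ≤ k are the 2 constants together with each function applied to depth-≤(k−1) tuples, so N_k = 2 + N_{k-1}^2.
N_0 = 2
N_1 = 2 + 2^2 = 6
N_2 = 2 + 6^2 = 38
Terms of depth exactly 2: N_2 − N_1 = 38 − 6 = 32.

32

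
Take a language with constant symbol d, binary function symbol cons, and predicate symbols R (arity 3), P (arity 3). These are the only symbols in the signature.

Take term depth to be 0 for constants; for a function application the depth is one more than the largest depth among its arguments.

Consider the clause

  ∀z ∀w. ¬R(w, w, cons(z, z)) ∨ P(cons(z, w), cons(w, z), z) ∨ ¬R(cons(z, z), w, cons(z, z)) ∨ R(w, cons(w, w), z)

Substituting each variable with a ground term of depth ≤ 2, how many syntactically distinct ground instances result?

Ground terms of depth ≤ 2:
  Count level by level. With function symbols cons/2, the terms of depth ≤ k are the 1 constant together with each function applied to depth-≤(k−1) tuples, so N_k = 1 + N_{k-1}^2.
  N_0 = 1
  N_1 = 1 + 1^2 = 2
  N_2 = 1 + 2^2 = 5
So there are 5 ground terms available for substitution.
There are 2 variables to instantiate (z, w), each occurring in at least one literal, so different choices give different ground instances.
Number of ground instances = 5^2 = 25.

25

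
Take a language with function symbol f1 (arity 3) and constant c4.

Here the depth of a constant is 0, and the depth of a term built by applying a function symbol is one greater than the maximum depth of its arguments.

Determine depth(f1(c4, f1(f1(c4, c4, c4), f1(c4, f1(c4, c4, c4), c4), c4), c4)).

depth(f1(c4, c4, c4)) = 1 + max(0, 0, 0) = 1
depth(f1(c4, f1(c4, c4, c4), c4)) = 1 + max(0, 1, 0) = 2
depth(f1(f1(c4, c4, c4), f1(c4, f1(c4, c4, c4), c4), c4)) = 1 + max(1, 2, 0) = 3
depth(f1(c4, f1(f1(c4, c4, c4), f1(c4, f1(c4, c4, c4), c4), c4), c4)) = 1 + max(0, 3, 0) = 4

4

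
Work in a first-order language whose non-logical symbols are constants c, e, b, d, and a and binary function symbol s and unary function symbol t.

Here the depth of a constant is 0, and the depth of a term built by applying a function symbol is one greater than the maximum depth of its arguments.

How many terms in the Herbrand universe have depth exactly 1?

30

Let N_k = |{terms of depth ≤ k}|. Then N_0 = 5 and N_k = 5 + N_{k-1}^2 + N_{k-1} for k ≥ 1 (one summand per function symbol, arity giving the exponent).
N_0 = 5
N_1 = 5 + 5^2 + 5 = 35
Terms of depth exactly 1: N_1 − N_0 = 35 − 5 = 30.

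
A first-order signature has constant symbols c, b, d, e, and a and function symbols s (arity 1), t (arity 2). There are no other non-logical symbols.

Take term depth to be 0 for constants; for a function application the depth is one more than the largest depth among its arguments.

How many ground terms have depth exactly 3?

1600230

Write N_k for the number of ground terms of depth ≤ k. A term of depth ≤ k is either a constant or a function symbol applied to arguments of depth ≤ k−1, so N_k = 5 + N_{k-1} + N_{k-1}^2.
N_0 = 5
N_1 = 5 + 5 + 5^2 = 35
N_2 = 5 + 35 + 35^2 = 1265
N_3 = 5 + 1265 + 1265^2 = 1601495
Terms of depth exactly 3: N_3 − N_2 = 1601495 − 1265 = 1600230.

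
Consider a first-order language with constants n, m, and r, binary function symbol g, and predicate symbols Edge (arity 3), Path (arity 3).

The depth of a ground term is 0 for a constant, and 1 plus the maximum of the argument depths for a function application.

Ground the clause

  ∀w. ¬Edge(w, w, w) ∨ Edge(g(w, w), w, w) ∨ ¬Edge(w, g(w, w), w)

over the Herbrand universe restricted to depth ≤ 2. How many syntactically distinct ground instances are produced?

Ground terms of depth ≤ 2:
  Write N_k for the number of ground terms of depth ≤ k. A term of depth ≤ k is either a constant or a function symbol applied to arguments of depth ≤ k−1, so N_k = 3 + N_{k-1}^2.
  N_0 = 3
  N_1 = 3 + 3^2 = 12
  N_2 = 3 + 12^2 = 147
So there are 147 ground terms available for substitution.
There is 1 variable to instantiate (w),  occurring in at least one literal, so different choices give different ground instances.
Number of ground instances = 147.

147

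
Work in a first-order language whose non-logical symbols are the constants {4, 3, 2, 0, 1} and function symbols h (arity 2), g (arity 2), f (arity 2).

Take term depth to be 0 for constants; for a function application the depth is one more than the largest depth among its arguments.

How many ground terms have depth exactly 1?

75

Let N_k = |{terms of depth ≤ k}|. Then N_0 = 5 and N_k = 5 + N_{k-1}^2 + N_{k-1}^2 + N_{k-1}^2 for k ≥ 1 (one summand per function symbol, arity giving the exponent).
N_0 = 5
N_1 = 5 + 5^2 + 5^2 + 5^2 = 80
Terms of depth exactly 1: N_1 − N_0 = 80 − 5 = 75.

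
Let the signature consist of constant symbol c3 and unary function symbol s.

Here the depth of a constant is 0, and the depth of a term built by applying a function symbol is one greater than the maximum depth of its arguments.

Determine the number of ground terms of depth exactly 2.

Let N_k count ground terms of depth at most k. Each non-constant term of depth ≤ k is some function symbol applied to depth-≤(k−1) arguments, giving N_k = 1 + N_{k-1}.
N_0 = 1
N_1 = 1 + 1 = 2
N_2 = 1 + 2 = 3
Terms of depth exactly 2: N_2 − N_1 = 3 − 2 = 1.

1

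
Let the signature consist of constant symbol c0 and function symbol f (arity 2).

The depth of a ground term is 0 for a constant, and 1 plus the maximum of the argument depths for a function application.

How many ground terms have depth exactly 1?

1

Let N_k count ground terms of depth at most k. Each non-constant term of depth ≤ k is some function symbol applied to depth-≤(k−1) arguments, giving N_k = 1 + N_{k-1}^2.
N_0 = 1
N_1 = 1 + 1^2 = 2
Terms of depth exactly 1: N_1 − N_0 = 2 − 1 = 1.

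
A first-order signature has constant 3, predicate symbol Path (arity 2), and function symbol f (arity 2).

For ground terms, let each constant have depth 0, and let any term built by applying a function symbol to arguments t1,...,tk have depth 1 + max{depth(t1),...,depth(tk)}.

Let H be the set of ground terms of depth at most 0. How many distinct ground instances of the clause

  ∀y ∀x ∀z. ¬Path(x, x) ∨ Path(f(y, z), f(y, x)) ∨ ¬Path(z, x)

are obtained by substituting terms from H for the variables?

1

Ground terms of depth ≤ 0:
  Let N_k = |{terms of depth ≤ k}|. Then N_0 = 1 and N_k = 1 + N_{k-1}^2 for k ≥ 1 (one summand per function symbol, arity giving the exponent).
  N_0 = 1
  Explicitly: 3.
So there is exactly 1 ground term available for substitution.
The body mentions every one of the 3 quantified variables; since ground terms form a free algebra, no two substitutions collapse to the same formula.
Number of ground instances = 1^3 = 1.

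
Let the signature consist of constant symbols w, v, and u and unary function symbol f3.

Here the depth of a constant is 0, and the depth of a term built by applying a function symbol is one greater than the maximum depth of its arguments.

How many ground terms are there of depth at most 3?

12

Let N_k = |{terms of depth ≤ k}|. Then N_0 = 3 and N_k = 3 + N_{k-1} for k ≥ 1 (one summand per function symbol, arity giving the exponent).
N_0 = 3
N_1 = 3 + 3 = 6
N_2 = 3 + 6 = 9
N_3 = 3 + 9 = 12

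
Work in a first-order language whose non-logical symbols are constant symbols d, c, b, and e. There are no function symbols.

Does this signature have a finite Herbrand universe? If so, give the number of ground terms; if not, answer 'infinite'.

4

There are no function symbols, so every ground term is one of the 4 constants.
The Herbrand universe is {d, c, b, e}, which is finite with 4 elements.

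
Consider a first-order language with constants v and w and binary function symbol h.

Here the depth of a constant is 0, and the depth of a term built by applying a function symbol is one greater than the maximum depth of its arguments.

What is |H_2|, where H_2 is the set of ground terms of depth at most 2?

38

Let N_k count ground terms of depth at most k. Each non-constant term of depth ≤ k is some function symbol applied to depth-≤(k−1) arguments, giving N_k = 2 + N_{k-1}^2.
N_0 = 2
N_1 = 2 + 2^2 = 6
N_2 = 2 + 6^2 = 38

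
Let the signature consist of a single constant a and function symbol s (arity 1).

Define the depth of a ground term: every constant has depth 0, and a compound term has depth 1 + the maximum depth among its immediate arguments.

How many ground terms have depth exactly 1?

1

Let N_k count ground terms of depth at most k. Each non-constant term of depth ≤ k is some function symbol applied to depth-≤(k−1) arguments, giving N_k = 1 + N_{k-1}.
N_0 = 1
N_1 = 1 + 1 = 2
Terms of depth exactly 1: N_1 − N_0 = 2 − 1 = 1.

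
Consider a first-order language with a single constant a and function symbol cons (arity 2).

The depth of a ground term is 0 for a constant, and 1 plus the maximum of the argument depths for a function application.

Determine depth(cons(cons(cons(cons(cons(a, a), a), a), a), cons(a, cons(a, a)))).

5

depth(cons(a, a)) = 1 + max(0, 0) = 1
depth(cons(cons(a, a), a)) = 1 + max(1, 0) = 2
depth(cons(cons(cons(a, a), a), a)) = 1 + max(2, 0) = 3
depth(cons(cons(cons(cons(a, a), a), a), a)) = 1 + max(3, 0) = 4
depth(cons(a, cons(a, a))) = 1 + max(0, 1) = 2
depth(cons(cons(cons(cons(cons(a, a), a), a), a), cons(a, cons(a, a)))) = 1 + max(4, 2) = 5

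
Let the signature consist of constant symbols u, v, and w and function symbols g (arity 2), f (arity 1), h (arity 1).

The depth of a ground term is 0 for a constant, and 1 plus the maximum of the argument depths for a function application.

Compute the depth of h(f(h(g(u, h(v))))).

5

depth(h(v)) = 1 + depth(v) = 1 + 0 = 1
depth(g(u, h(v))) = 1 + max(0, 1) = 2
depth(h(g(u, h(v)))) = 1 + depth(g(u, h(v))) = 1 + 2 = 3
depth(f(h(g(u, h(v))))) = 1 + depth(h(g(u, h(v)))) = 1 + 3 = 4
depth(h(f(h(g(u, h(v)))))) = 1 + depth(f(h(g(u, h(v))))) = 1 + 4 = 5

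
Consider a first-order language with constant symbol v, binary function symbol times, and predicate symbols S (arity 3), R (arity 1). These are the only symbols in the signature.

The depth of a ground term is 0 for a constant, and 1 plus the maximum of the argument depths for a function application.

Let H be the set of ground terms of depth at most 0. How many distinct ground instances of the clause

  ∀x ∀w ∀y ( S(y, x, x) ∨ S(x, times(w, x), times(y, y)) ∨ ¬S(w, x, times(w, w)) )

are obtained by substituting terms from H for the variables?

1

Ground terms of depth ≤ 0:
  Write N_k for the number of ground terms of depth ≤ k. A term of depth ≤ k is either a constant or a function symbol applied to arguments of depth ≤ k−1, so N_k = 1 + N_{k-1}^2.
  N_0 = 1
So there is exactly 1 ground term available for substitution.
There are 3 variables to instantiate (x, w, y), each occurring in at least one literal, so different choices give different ground instances.
Number of ground instances = 1^3 = 1.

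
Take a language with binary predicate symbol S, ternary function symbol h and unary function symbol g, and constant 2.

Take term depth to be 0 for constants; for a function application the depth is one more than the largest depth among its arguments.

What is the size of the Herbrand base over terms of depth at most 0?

1

First count ground terms of depth ≤ 0.
Let N_k = |{terms of depth ≤ k}|. Then N_0 = 1 and N_k = 1 + N_{k-1}^3 + N_{k-1} for k ≥ 1 (one summand per function symbol, arity giving the exponent).
N_0 = 1
Explicitly: 2.
So |H| = 1.
Ground atoms are formed by filling each argument slot of a predicate with a term from H, so an r-ary predicate gives |H|^r atoms:
  S: 1^2 = 1
Total ground atoms: 1.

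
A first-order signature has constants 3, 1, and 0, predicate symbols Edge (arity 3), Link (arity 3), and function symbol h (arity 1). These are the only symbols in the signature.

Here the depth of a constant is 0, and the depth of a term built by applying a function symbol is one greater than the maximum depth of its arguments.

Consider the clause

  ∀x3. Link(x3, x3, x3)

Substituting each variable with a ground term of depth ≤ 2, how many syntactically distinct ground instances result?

9

Ground terms of depth ≤ 2:
  Let N_k = |{terms of depth ≤ k}|. Then N_0 = 3 and N_k = 3 + N_{k-1} for k ≥ 1 (one summand per function symbol, arity giving the exponent).
  N_0 = 3
  N_1 = 3 + 3 = 6
  N_2 = 3 + 6 = 9
So there are 9 ground terms available for substitution.
The body mentions the single quantified variable x3; since ground terms form a free algebra, no two substitutions collapse to the same formula.
Number of ground instances = 9.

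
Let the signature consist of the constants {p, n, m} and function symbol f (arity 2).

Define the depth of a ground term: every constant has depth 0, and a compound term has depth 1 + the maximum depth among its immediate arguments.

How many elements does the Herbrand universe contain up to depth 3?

21612

Write N_k for the number of ground terms of depth ≤ k. A term of depth ≤ k is either a constant or a function symbol applied to arguments of depth ≤ k−1, so N_k = 3 + N_{k-1}^2.
N_0 = 3
N_1 = 3 + 3^2 = 12
N_2 = 3 + 12^2 = 147
N_3 = 3 + 147^2 = 21612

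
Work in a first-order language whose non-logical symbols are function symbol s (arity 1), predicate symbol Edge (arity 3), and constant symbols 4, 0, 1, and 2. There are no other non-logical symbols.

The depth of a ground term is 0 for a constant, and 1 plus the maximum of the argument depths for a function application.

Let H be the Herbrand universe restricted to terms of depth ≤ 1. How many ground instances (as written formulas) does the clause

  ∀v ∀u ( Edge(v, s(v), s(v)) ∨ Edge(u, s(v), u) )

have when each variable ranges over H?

Ground terms of depth ≤ 1:
  If N_k denotes the number of depth-≤k ground terms, the 4 constants give N_0 = 4, and each function symbol of arity r contributes N_{k-1}^r new terms at level k: N_k = 4 + N_{k-1}.
  N_0 = 4
  N_1 = 4 + 4 = 8
So there are 8 ground terms available for substitution.
Each of v, u ranges independently over the available ground terms, and distinct assignments produce distinct instances.
Number of ground instances = 8^2 = 64.

64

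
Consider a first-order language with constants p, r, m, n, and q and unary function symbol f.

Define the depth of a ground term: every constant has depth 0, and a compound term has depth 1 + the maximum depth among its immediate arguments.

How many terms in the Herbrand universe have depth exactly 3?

Write N_k for the number of ground terms of depth ≤ k. A term of depth ≤ k is either a constant or a function symbol applied to arguments of depth ≤ k−1, so N_k = 5 + N_{k-1}.
N_0 = 5
N_1 = 5 + 5 = 10
N_2 = 5 + 10 = 15
N_3 = 5 + 15 = 20
Terms of depth exactly 3: N_3 − N_2 = 20 − 15 = 5.

5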